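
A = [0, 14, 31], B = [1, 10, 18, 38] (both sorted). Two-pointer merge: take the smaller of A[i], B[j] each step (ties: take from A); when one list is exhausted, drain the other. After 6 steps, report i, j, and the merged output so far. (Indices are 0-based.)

i=0 j=0: A[i]=0<=B[j]=1 take 0, i++
i=1 j=0: A[i]=14>B[j]=1 take 1, j++
i=1 j=1: A[i]=14>B[j]=10 take 10, j++
i=1 j=2: A[i]=14<=B[j]=18 take 14, i++
i=2 j=2: A[i]=31>B[j]=18 take 18, j++
i=2 j=3: A[i]=31<=B[j]=38 take 31, i++

i=3, j=3, merged so far=[0, 1, 10, 14, 18, 31]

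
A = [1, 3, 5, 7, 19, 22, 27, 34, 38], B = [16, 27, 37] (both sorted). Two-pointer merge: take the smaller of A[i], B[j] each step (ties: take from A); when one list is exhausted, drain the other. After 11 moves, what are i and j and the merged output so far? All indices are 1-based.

[i=1,j=1] A[i]=1<=B[j]=16 take 1 → i++
[i=2,j=1] A[i]=3<=B[j]=16 take 3 → i++
[i=3,j=1] A[i]=5<=B[j]=16 take 5 → i++
[i=4,j=1] A[i]=7<=B[j]=16 take 7 → i++
[i=5,j=1] A[i]=19>B[j]=16 take 16 → j++
[i=5,j=2] A[i]=19<=B[j]=27 take 19 → i++
[i=6,j=2] A[i]=22<=B[j]=27 take 22 → i++
[i=7,j=2] A[i]=27<=B[j]=27 take 27 → i++
[i=8,j=2] A[i]=34>B[j]=27 take 27 → j++
[i=8,j=3] A[i]=34<=B[j]=37 take 34 → i++
[i=9,j=3] A[i]=38>B[j]=37 take 37 → j++

i=9, j=4, merged so far=[1, 3, 5, 7, 16, 19, 22, 27, 27, 34, 37]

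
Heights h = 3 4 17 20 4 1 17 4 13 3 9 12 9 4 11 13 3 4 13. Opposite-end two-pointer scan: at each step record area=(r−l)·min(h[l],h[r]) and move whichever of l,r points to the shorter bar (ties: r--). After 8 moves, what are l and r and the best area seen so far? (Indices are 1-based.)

l=3, r=13, best area=208

l=1 r=19: min(3,13)*18=54 best=54 *, l++
l=2 r=19: min(4,13)*17=68 best=68 *, l++
l=3 r=19: min(17,13)*16=208 best=208 *, r--
l=3 r=18: min(17,4)*15=60 best=208, r--
l=3 r=17: min(17,3)*14=42 best=208, r--
l=3 r=16: min(17,13)*13=169 best=208, r--
l=3 r=15: min(17,11)*12=132 best=208, r--
l=3 r=14: min(17,4)*11=44 best=208, r--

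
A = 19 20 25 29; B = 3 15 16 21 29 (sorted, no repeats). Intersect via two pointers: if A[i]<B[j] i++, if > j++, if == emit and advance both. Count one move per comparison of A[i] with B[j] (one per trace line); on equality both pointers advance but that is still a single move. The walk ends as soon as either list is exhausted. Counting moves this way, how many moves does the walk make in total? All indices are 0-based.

8 moves

i=0 j=0: 19>3, j++
i=0 j=1: 19>15, j++
i=0 j=2: 19>16, j++
i=0 j=3: 19<21, i++
i=1 j=3: 20<21, i++
i=2 j=3: 25>21, j++
i=2 j=4: 25<29, i++
i=3 j=4: 29==29 emit, i++,j++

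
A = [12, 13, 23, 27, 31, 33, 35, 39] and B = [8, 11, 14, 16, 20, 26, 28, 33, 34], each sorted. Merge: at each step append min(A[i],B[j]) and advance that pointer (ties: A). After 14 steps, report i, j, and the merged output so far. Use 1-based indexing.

i=7, j=9, merged so far=[8, 11, 12, 13, 14, 16, 20, 23, 26, 27, 28, 31, 33, 33]

[i=1,j=1] A[i]=12>B[j]=8 take 8 → j++
[i=1,j=2] A[i]=12>B[j]=11 take 11 → j++
[i=1,j=3] A[i]=12<=B[j]=14 take 12 → i++
[i=2,j=3] A[i]=13<=B[j]=14 take 13 → i++
[i=3,j=3] A[i]=23>B[j]=14 take 14 → j++
[i=3,j=4] A[i]=23>B[j]=16 take 16 → j++
[i=3,j=5] A[i]=23>B[j]=20 take 20 → j++
[i=3,j=6] A[i]=23<=B[j]=26 take 23 → i++
[i=4,j=6] A[i]=27>B[j]=26 take 26 → j++
[i=4,j=7] A[i]=27<=B[j]=28 take 27 → i++
[i=5,j=7] A[i]=31>B[j]=28 take 28 → j++
[i=5,j=8] A[i]=31<=B[j]=33 take 31 → i++
[i=6,j=8] A[i]=33<=B[j]=33 take 33 → i++
[i=7,j=8] A[i]=35>B[j]=33 take 33 → j++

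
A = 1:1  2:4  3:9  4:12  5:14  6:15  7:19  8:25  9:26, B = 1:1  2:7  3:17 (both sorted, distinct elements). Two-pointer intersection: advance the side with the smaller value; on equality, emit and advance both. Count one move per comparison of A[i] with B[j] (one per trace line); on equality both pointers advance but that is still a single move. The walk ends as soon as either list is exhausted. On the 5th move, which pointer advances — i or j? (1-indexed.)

i

i=1 j=1: 1==1 emit, i++,j++
i=2 j=2: 4<7, i++
i=3 j=2: 9>7, j++
i=3 j=3: 9<17, i++
i=4 j=3: 12<17, i++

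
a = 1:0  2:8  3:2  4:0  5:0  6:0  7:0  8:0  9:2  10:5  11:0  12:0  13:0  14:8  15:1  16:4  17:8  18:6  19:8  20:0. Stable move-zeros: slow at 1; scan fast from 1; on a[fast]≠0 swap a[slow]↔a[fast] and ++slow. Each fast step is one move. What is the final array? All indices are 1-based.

[8, 2, 2, 5, 8, 1, 4, 8, 6, 8, 0, 0, 0, 0, 0, 0, 0, 0, 0, 0]

(s=1,f=1) a[fast]=0 → fast++
(s=1,f=2) a[fast]=8≠0 swap→a[1]=8 → slow++,fast++
(s=2,f=3) a[fast]=2≠0 swap→a[2]=2 → slow++,fast++
(s=3,f=4) a[fast]=0 → fast++
(s=3,f=5) a[fast]=0 → fast++
(s=3,f=6) a[fast]=0 → fast++
(s=3,f=7) a[fast]=0 → fast++
(s=3,f=8) a[fast]=0 → fast++
(s=3,f=9) a[fast]=2≠0 swap→a[3]=2 → slow++,fast++
(s=4,f=10) a[fast]=5≠0 swap→a[4]=5 → slow++,fast++
(s=5,f=11) a[fast]=0 → fast++
(s=5,f=12) a[fast]=0 → fast++
(s=5,f=13) a[fast]=0 → fast++
(s=5,f=14) a[fast]=8≠0 swap→a[5]=8 → slow++,fast++
(s=6,f=15) a[fast]=1≠0 swap→a[6]=1 → slow++,fast++
(s=7,f=16) a[fast]=4≠0 swap→a[7]=4 → slow++,fast++
(s=8,f=17) a[fast]=8≠0 swap→a[8]=8 → slow++,fast++
(s=9,f=18) a[fast]=6≠0 swap→a[9]=6 → slow++,fast++
(s=10,f=19) a[fast]=8≠0 swap→a[10]=8 → slow++,fast++
(s=11,f=20) a[fast]=0 → fast++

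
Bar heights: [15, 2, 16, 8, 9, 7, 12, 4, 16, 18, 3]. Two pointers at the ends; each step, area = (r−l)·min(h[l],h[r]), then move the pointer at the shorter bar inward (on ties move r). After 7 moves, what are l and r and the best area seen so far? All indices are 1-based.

l=7, r=10, best area=135

l=1 r=11: min(15,3)*10=30 best=30 *, r--
l=1 r=10: min(15,18)*9=135 best=135 *, l++
l=2 r=10: min(2,18)*8=16 best=135, l++
l=3 r=10: min(16,18)*7=112 best=135, l++
l=4 r=10: min(8,18)*6=48 best=135, l++
l=5 r=10: min(9,18)*5=45 best=135, l++
l=6 r=10: min(7,18)*4=28 best=135, l++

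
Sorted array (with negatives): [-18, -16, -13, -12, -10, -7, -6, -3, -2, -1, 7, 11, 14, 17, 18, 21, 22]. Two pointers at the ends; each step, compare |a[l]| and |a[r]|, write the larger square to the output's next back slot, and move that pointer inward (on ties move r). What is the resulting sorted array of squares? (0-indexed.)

[0,16] |-18|<=|22| out[16]=484 → r--
[0,15] |-18|<=|21| out[15]=441 → r--
[0,14] |-18|<=|18| out[14]=324 → r--
[0,13] |-18|>|17| out[13]=324 → l++
[1,13] |-16|<=|17| out[12]=289 → r--
[1,12] |-16|>|14| out[11]=256 → l++
[2,12] |-13|<=|14| out[10]=196 → r--
[2,11] |-13|>|11| out[9]=169 → l++
[3,11] |-12|>|11| out[8]=144 → l++
[4,11] |-10|<=|11| out[7]=121 → r--
[4,10] |-10|>|7| out[6]=100 → l++
[5,10] |-7|<=|7| out[5]=49 → r--
[5,9] |-7|>|-1| out[4]=49 → l++
[6,9] |-6|>|-1| out[3]=36 → l++
[7,9] |-3|>|-1| out[2]=9 → l++
[8,9] |-2|>|-1| out[1]=4 → l++
[9,9] |-1|<=|-1| out[0]=1 → r--

[1, 4, 9, 36, 49, 49, 100, 121, 144, 169, 196, 256, 289, 324, 324, 441, 484]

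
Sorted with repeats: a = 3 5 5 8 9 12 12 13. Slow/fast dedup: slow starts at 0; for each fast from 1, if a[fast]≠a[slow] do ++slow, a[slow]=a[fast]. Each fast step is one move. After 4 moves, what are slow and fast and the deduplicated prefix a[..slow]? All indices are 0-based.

slow=3, fast=5, prefix=[3, 5, 8, 9]

(s=0,f=1) a[fast]=5≠a[slow]=3 write a[1]=5 → slow++,fast++
(s=1,f=2) a[fast]=5=a[slow] dup → fast++
(s=1,f=3) a[fast]=8≠a[slow]=5 write a[2]=8 → slow++,fast++
(s=2,f=4) a[fast]=9≠a[slow]=8 write a[3]=9 → slow++,fast++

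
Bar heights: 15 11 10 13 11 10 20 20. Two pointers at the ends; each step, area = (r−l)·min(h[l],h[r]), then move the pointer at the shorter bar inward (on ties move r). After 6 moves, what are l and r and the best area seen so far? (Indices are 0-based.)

l=6, r=7, best area=105

[0,7] min(15,20)*7=105 best=105 * → l++
[1,7] min(11,20)*6=66 best=105 → l++
[2,7] min(10,20)*5=50 best=105 → l++
[3,7] min(13,20)*4=52 best=105 → l++
[4,7] min(11,20)*3=33 best=105 → l++
[5,7] min(10,20)*2=20 best=105 → l++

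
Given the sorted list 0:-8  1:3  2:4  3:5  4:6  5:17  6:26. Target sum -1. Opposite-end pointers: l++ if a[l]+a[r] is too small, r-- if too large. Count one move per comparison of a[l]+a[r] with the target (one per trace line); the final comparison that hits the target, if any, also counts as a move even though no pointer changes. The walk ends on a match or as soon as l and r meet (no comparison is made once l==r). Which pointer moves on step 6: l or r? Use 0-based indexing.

r

[0,6] -8+26=18 >-1 → r--
[0,5] -8+17=9 >-1 → r--
[0,4] -8+6=-2 <-1 → l++
[1,4] 3+6=9 >-1 → r--
[1,3] 3+5=8 >-1 → r--
[1,2] 3+4=7 >-1 → r--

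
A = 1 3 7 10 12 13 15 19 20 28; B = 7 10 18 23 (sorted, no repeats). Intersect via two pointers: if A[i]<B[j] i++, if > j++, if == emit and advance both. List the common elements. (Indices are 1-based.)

intersection = [7, 10]

[i=1,j=1] 1<7 → i++
[i=2,j=1] 3<7 → i++
[i=3,j=1] 7==7 emit → i++,j++
[i=4,j=2] 10==10 emit → i++,j++
[i=5,j=3] 12<18 → i++
[i=6,j=3] 13<18 → i++
[i=7,j=3] 15<18 → i++
[i=8,j=3] 19>18 → j++
[i=8,j=4] 19<23 → i++
[i=9,j=4] 20<23 → i++
[i=10,j=4] 28>23 → j++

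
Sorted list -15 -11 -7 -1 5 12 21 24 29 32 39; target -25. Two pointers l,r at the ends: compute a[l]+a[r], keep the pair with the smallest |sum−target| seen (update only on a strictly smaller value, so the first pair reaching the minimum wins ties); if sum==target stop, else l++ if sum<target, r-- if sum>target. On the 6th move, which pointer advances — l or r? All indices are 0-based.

r

[0,10] -15+39=24 d=49 * → r--
[0,9] -15+32=17 d=42 * → r--
[0,8] -15+29=14 d=39 * → r--
[0,7] -15+24=9 d=34 * → r--
[0,6] -15+21=6 d=31 * → r--
[0,5] -15+12=-3 d=22 * → r--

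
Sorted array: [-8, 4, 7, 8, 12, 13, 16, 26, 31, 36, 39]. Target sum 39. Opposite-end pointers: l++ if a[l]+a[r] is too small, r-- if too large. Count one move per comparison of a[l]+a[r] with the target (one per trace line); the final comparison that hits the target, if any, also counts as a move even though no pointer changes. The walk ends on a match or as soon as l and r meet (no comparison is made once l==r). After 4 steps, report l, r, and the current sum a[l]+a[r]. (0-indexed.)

l=2, r=8, sum=38

[0,10] -8+39=31 <39 → l++
[1,10] 4+39=43 >39 → r--
[1,9] 4+36=40 >39 → r--
[1,8] 4+31=35 <39 → l++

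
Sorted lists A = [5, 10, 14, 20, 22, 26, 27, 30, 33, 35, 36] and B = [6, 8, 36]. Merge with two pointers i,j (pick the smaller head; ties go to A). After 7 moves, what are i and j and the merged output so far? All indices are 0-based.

[i=0,j=0] A[i]=5<=B[j]=6 take 5 → i++
[i=1,j=0] A[i]=10>B[j]=6 take 6 → j++
[i=1,j=1] A[i]=10>B[j]=8 take 8 → j++
[i=1,j=2] A[i]=10<=B[j]=36 take 10 → i++
[i=2,j=2] A[i]=14<=B[j]=36 take 14 → i++
[i=3,j=2] A[i]=20<=B[j]=36 take 20 → i++
[i=4,j=2] A[i]=22<=B[j]=36 take 22 → i++

i=5, j=2, merged so far=[5, 6, 8, 10, 14, 20, 22]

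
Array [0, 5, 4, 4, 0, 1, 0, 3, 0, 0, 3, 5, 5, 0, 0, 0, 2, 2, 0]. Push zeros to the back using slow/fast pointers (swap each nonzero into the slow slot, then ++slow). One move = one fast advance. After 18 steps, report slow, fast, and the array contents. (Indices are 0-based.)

slow=10, fast=18, a=[5, 4, 4, 1, 3, 3, 5, 5, 2, 2, 0, 0, 0, 0, 0, 0, 0, 0, 0]

(s=0,f=0) a[fast]=0 → fast++
(s=0,f=1) a[fast]=5≠0 swap→a[0]=5 → slow++,fast++
(s=1,f=2) a[fast]=4≠0 swap→a[1]=4 → slow++,fast++
(s=2,f=3) a[fast]=4≠0 swap→a[2]=4 → slow++,fast++
(s=3,f=4) a[fast]=0 → fast++
(s=3,f=5) a[fast]=1≠0 swap→a[3]=1 → slow++,fast++
(s=4,f=6) a[fast]=0 → fast++
(s=4,f=7) a[fast]=3≠0 swap→a[4]=3 → slow++,fast++
(s=5,f=8) a[fast]=0 → fast++
(s=5,f=9) a[fast]=0 → fast++
(s=5,f=10) a[fast]=3≠0 swap→a[5]=3 → slow++,fast++
(s=6,f=11) a[fast]=5≠0 swap→a[6]=5 → slow++,fast++
(s=7,f=12) a[fast]=5≠0 swap→a[7]=5 → slow++,fast++
(s=8,f=13) a[fast]=0 → fast++
(s=8,f=14) a[fast]=0 → fast++
(s=8,f=15) a[fast]=0 → fast++
(s=8,f=16) a[fast]=2≠0 swap→a[8]=2 → slow++,fast++
(s=9,f=17) a[fast]=2≠0 swap→a[9]=2 → slow++,fast++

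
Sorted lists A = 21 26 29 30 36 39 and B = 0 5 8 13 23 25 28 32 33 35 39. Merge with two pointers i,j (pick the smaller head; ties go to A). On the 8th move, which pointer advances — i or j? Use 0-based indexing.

[i=0,j=0] A[i]=21>B[j]=0 take 0 → j++
[i=0,j=1] A[i]=21>B[j]=5 take 5 → j++
[i=0,j=2] A[i]=21>B[j]=8 take 8 → j++
[i=0,j=3] A[i]=21>B[j]=13 take 13 → j++
[i=0,j=4] A[i]=21<=B[j]=23 take 21 → i++
[i=1,j=4] A[i]=26>B[j]=23 take 23 → j++
[i=1,j=5] A[i]=26>B[j]=25 take 25 → j++
[i=1,j=6] A[i]=26<=B[j]=28 take 26 → i++

i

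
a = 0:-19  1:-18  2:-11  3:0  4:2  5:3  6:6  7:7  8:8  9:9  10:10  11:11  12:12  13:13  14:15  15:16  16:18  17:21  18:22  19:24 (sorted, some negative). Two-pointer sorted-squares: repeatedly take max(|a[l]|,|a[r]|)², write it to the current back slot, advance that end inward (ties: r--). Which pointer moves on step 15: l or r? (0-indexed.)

r

[0,19] |-19|<=|24| out[19]=576 → r--
[0,18] |-19|<=|22| out[18]=484 → r--
[0,17] |-19|<=|21| out[17]=441 → r--
[0,16] |-19|>|18| out[16]=361 → l++
[1,16] |-18|<=|18| out[15]=324 → r--
[1,15] |-18|>|16| out[14]=324 → l++
[2,15] |-11|<=|16| out[13]=256 → r--
[2,14] |-11|<=|15| out[12]=225 → r--
[2,13] |-11|<=|13| out[11]=169 → r--
[2,12] |-11|<=|12| out[10]=144 → r--
[2,11] |-11|<=|11| out[9]=121 → r--
[2,10] |-11|>|10| out[8]=121 → l++
[3,10] |0|<=|10| out[7]=100 → r--
[3,9] |0|<=|9| out[6]=81 → r--
[3,8] |0|<=|8| out[5]=64 → r--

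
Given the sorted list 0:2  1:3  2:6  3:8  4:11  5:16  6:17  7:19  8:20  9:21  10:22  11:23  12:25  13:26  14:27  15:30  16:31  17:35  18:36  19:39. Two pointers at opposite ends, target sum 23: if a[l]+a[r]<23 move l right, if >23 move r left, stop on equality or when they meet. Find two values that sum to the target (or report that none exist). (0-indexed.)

(2, 21)

[0,19] 2+39=41 >23 → r--
[0,18] 2+36=38 >23 → r--
[0,17] 2+35=37 >23 → r--
[0,16] 2+31=33 >23 → r--
[0,15] 2+30=32 >23 → r--
[0,14] 2+27=29 >23 → r--
[0,13] 2+26=28 >23 → r--
[0,12] 2+25=27 >23 → r--
[0,11] 2+23=25 >23 → r--
[0,10] 2+22=24 >23 → r--
[0,9] 2+21=23 → found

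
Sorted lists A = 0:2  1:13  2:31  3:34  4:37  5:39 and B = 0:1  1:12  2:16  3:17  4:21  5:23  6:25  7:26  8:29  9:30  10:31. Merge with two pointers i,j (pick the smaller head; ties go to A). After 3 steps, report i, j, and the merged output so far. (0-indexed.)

[i=0,j=0] A[i]=2>B[j]=1 take 1 → j++
[i=0,j=1] A[i]=2<=B[j]=12 take 2 → i++
[i=1,j=1] A[i]=13>B[j]=12 take 12 → j++

i=1, j=2, merged so far=[1, 2, 12]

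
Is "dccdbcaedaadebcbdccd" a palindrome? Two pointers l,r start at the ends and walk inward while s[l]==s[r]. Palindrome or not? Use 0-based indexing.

not a palindrome (mismatch at 6,13)

[0,19] 'd'=='d' → l++,r--
[1,18] 'c'=='c' → l++,r--
[2,17] 'c'=='c' → l++,r--
[3,16] 'd'=='d' → l++,r--
[4,15] 'b'=='b' → l++,r--
[5,14] 'c'=='c' → l++,r--
[6,13] 'a'!='b' → stop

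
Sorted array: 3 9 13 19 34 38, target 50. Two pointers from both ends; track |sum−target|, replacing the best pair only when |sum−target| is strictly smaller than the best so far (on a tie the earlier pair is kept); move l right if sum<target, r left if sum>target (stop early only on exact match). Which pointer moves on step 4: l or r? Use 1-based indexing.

[1,6] 3+38=41 d=9 * → l++
[2,6] 9+38=47 d=3 * → l++
[3,6] 13+38=51 d=1 * → r--
[3,5] 13+34=47 d=3 → l++

l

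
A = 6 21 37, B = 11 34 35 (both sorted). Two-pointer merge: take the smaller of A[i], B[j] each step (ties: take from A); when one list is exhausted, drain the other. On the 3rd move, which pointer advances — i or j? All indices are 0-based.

i

[i=0,j=0] A[i]=6<=B[j]=11 take 6 → i++
[i=1,j=0] A[i]=21>B[j]=11 take 11 → j++
[i=1,j=1] A[i]=21<=B[j]=34 take 21 → i++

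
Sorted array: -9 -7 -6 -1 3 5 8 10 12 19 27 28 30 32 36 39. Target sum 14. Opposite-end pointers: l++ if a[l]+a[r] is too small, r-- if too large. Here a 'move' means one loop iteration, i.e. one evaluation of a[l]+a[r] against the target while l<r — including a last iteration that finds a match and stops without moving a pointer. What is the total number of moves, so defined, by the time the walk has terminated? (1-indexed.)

l=1 r=16: -9+39=30 >14, r--
l=1 r=15: -9+36=27 >14, r--
l=1 r=14: -9+32=23 >14, r--
l=1 r=13: -9+30=21 >14, r--
l=1 r=12: -9+28=19 >14, r--
l=1 r=11: -9+27=18 >14, r--
l=1 r=10: -9+19=10 <14, l++
l=2 r=10: -7+19=12 <14, l++
l=3 r=10: -6+19=13 <14, l++
l=4 r=10: -1+19=18 >14, r--
l=4 r=9: -1+12=11 <14, l++
l=5 r=9: 3+12=15 >14, r--
l=5 r=8: 3+10=13 <14, l++
l=6 r=8: 5+10=15 >14, r--
l=6 r=7: 5+8=13 <14, l++

15 moves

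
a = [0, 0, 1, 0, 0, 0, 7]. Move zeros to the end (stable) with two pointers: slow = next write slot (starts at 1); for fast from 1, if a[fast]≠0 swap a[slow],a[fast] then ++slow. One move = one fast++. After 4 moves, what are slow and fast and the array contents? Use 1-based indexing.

slow=2, fast=5, a=[1, 0, 0, 0, 0, 0, 7]

(s=1,f=1) a[fast]=0 → fast++
(s=1,f=2) a[fast]=0 → fast++
(s=1,f=3) a[fast]=1≠0 swap→a[1]=1 → slow++,fast++
(s=2,f=4) a[fast]=0 → fast++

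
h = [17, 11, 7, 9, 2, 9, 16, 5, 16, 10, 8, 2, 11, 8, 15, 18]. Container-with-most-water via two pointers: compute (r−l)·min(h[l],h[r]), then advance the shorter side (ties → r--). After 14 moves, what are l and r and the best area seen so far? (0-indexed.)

l=0 r=15: min(17,18)*15=255 best=255 *, l++
l=1 r=15: min(11,18)*14=154 best=255, l++
l=2 r=15: min(7,18)*13=91 best=255, l++
l=3 r=15: min(9,18)*12=108 best=255, l++
l=4 r=15: min(2,18)*11=22 best=255, l++
l=5 r=15: min(9,18)*10=90 best=255, l++
l=6 r=15: min(16,18)*9=144 best=255, l++
l=7 r=15: min(5,18)*8=40 best=255, l++
l=8 r=15: min(16,18)*7=112 best=255, l++
l=9 r=15: min(10,18)*6=60 best=255, l++
l=10 r=15: min(8,18)*5=40 best=255, l++
l=11 r=15: min(2,18)*4=8 best=255, l++
l=12 r=15: min(11,18)*3=33 best=255, l++
l=13 r=15: min(8,18)*2=16 best=255, l++

l=14, r=15, best area=255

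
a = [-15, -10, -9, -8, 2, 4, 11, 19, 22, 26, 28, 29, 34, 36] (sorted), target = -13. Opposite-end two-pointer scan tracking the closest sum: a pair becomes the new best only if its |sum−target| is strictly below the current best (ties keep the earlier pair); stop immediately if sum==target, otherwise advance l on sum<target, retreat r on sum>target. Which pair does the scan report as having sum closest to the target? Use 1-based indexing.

[1,14] -15+36=21 d=34 * → r--
[1,13] -15+34=19 d=32 * → r--
[1,12] -15+29=14 d=27 * → r--
[1,11] -15+28=13 d=26 * → r--
[1,10] -15+26=11 d=24 * → r--
[1,9] -15+22=7 d=20 * → r--
[1,8] -15+19=4 d=17 * → r--
[1,7] -15+11=-4 d=9 * → r--
[1,6] -15+4=-11 d=2 * → r--
[1,5] -15+2=-13 d=0 * → stop

pair (-15, 2) with sum -13 (|Δ|=0)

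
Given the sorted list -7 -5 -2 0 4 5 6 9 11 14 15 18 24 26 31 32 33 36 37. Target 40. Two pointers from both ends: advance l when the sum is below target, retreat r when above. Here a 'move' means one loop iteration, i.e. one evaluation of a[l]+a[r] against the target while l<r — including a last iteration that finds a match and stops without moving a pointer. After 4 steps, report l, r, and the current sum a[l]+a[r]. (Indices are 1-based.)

l=1 r=19: -7+37=30 <40, l++
l=2 r=19: -5+37=32 <40, l++
l=3 r=19: -2+37=35 <40, l++
l=4 r=19: 0+37=37 <40, l++

l=5, r=19, sum=41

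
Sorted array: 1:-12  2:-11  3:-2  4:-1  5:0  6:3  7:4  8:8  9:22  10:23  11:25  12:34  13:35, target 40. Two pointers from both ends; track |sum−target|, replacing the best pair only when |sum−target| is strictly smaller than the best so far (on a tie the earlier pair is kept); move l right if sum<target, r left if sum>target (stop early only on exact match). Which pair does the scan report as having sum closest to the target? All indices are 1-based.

pair (4, 35) with sum 39 (|Δ|=1)

[1,13] -12+35=23 d=17 * → l++
[2,13] -11+35=24 d=16 * → l++
[3,13] -2+35=33 d=7 * → l++
[4,13] -1+35=34 d=6 * → l++
[5,13] 0+35=35 d=5 * → l++
[6,13] 3+35=38 d=2 * → l++
[7,13] 4+35=39 d=1 * → l++
[8,13] 8+35=43 d=3 → r--
[8,12] 8+34=42 d=2 → r--
[8,11] 8+25=33 d=7 → l++
[9,11] 22+25=47 d=7 → r--
[9,10] 22+23=45 d=5 → r--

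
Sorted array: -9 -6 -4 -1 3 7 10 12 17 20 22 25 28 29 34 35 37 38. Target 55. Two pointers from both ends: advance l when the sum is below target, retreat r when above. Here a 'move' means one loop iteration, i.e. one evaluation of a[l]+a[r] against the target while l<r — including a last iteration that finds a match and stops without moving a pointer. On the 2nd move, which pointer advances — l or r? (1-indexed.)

l

l=1 r=18: -9+38=29 <55, l++
l=2 r=18: -6+38=32 <55, l++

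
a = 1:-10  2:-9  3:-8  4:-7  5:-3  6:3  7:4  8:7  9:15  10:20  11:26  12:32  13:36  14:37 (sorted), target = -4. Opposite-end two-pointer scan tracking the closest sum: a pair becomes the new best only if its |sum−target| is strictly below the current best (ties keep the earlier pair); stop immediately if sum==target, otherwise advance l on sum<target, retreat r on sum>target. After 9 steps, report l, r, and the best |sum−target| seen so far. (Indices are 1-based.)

l=3, r=7, best |Δ|=1

l=1 r=14: -10+37=27 d=31 *, r--
l=1 r=13: -10+36=26 d=30 *, r--
l=1 r=12: -10+32=22 d=26 *, r--
l=1 r=11: -10+26=16 d=20 *, r--
l=1 r=10: -10+20=10 d=14 *, r--
l=1 r=9: -10+15=5 d=9 *, r--
l=1 r=8: -10+7=-3 d=1 *, r--
l=1 r=7: -10+4=-6 d=2, l++
l=2 r=7: -9+4=-5 d=1, l++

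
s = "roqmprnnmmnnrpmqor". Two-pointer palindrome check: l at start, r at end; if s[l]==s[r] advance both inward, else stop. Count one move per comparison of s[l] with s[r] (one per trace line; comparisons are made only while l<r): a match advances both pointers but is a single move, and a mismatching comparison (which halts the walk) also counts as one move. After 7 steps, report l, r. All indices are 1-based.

l=1 r=18: 'r'=='r', l++,r--
l=2 r=17: 'o'=='o', l++,r--
l=3 r=16: 'q'=='q', l++,r--
l=4 r=15: 'm'=='m', l++,r--
l=5 r=14: 'p'=='p', l++,r--
l=6 r=13: 'r'=='r', l++,r--
l=7 r=12: 'n'=='n', l++,r--

l=8, r=11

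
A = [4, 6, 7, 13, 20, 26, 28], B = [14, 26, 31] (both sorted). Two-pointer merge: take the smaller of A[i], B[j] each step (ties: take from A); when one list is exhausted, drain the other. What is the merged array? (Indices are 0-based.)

i=0 j=0: A[i]=4<=B[j]=14 take 4, i++
i=1 j=0: A[i]=6<=B[j]=14 take 6, i++
i=2 j=0: A[i]=7<=B[j]=14 take 7, i++
i=3 j=0: A[i]=13<=B[j]=14 take 13, i++
i=4 j=0: A[i]=20>B[j]=14 take 14, j++
i=4 j=1: A[i]=20<=B[j]=26 take 20, i++
i=5 j=1: A[i]=26<=B[j]=26 take 26, i++
i=6 j=1: A[i]=28>B[j]=26 take 26, j++
i=6 j=2: A[i]=28<=B[j]=31 take 28, i++
i=7 j=2: A done, take B[j]=31, j++

[4, 6, 7, 13, 14, 20, 26, 26, 28, 31]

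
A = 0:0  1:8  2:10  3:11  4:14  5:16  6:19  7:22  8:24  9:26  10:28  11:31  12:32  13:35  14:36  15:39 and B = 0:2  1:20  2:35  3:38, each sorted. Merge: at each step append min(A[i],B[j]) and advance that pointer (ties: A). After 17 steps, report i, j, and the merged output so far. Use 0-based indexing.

i=14, j=3, merged so far=[0, 2, 8, 10, 11, 14, 16, 19, 20, 22, 24, 26, 28, 31, 32, 35, 35]

i=0 j=0: A[i]=0<=B[j]=2 take 0, i++
i=1 j=0: A[i]=8>B[j]=2 take 2, j++
i=1 j=1: A[i]=8<=B[j]=20 take 8, i++
i=2 j=1: A[i]=10<=B[j]=20 take 10, i++
i=3 j=1: A[i]=11<=B[j]=20 take 11, i++
i=4 j=1: A[i]=14<=B[j]=20 take 14, i++
i=5 j=1: A[i]=16<=B[j]=20 take 16, i++
i=6 j=1: A[i]=19<=B[j]=20 take 19, i++
i=7 j=1: A[i]=22>B[j]=20 take 20, j++
i=7 j=2: A[i]=22<=B[j]=35 take 22, i++
i=8 j=2: A[i]=24<=B[j]=35 take 24, i++
i=9 j=2: A[i]=26<=B[j]=35 take 26, i++
i=10 j=2: A[i]=28<=B[j]=35 take 28, i++
i=11 j=2: A[i]=31<=B[j]=35 take 31, i++
i=12 j=2: A[i]=32<=B[j]=35 take 32, i++
i=13 j=2: A[i]=35<=B[j]=35 take 35, i++
i=14 j=2: A[i]=36>B[j]=35 take 35, j++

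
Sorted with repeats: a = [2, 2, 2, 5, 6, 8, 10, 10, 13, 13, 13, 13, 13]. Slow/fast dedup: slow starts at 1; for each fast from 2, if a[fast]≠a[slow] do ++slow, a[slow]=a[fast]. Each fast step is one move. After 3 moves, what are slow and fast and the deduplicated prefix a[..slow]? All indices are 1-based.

slow=1 fast=2: a[fast]=2=a[slow] dup, fast++
slow=1 fast=3: a[fast]=2=a[slow] dup, fast++
slow=1 fast=4: a[fast]=5≠a[slow]=2 write a[2]=5, slow++,fast++

slow=2, fast=5, prefix=[2, 5]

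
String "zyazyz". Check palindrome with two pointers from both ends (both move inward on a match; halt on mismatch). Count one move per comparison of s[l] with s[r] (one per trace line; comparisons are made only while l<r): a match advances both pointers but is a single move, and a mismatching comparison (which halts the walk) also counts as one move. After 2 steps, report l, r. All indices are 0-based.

l=2, r=3

[0,5] 'z'=='z' → l++,r--
[1,4] 'y'=='y' → l++,r--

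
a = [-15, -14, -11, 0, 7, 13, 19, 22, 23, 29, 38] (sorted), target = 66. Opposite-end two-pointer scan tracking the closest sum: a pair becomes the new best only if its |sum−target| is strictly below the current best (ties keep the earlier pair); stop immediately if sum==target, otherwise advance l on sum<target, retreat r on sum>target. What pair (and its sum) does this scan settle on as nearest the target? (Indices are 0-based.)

l=0 r=10: -15+38=23 d=43 *, l++
l=1 r=10: -14+38=24 d=42 *, l++
l=2 r=10: -11+38=27 d=39 *, l++
l=3 r=10: 0+38=38 d=28 *, l++
l=4 r=10: 7+38=45 d=21 *, l++
l=5 r=10: 13+38=51 d=15 *, l++
l=6 r=10: 19+38=57 d=9 *, l++
l=7 r=10: 22+38=60 d=6 *, l++
l=8 r=10: 23+38=61 d=5 *, l++
l=9 r=10: 29+38=67 d=1 *, r--

pair (29, 38) with sum 67 (|Δ|=1)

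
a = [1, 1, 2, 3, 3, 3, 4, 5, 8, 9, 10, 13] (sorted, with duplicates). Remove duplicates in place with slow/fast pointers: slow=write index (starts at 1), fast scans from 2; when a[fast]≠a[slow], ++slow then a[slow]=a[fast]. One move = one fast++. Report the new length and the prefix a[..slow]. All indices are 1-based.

length 9; prefix = [1, 2, 3, 4, 5, 8, 9, 10, 13]

(s=1,f=2) a[fast]=1=a[slow] dup → fast++
(s=1,f=3) a[fast]=2≠a[slow]=1 write a[2]=2 → slow++,fast++
(s=2,f=4) a[fast]=3≠a[slow]=2 write a[3]=3 → slow++,fast++
(s=3,f=5) a[fast]=3=a[slow] dup → fast++
(s=3,f=6) a[fast]=3=a[slow] dup → fast++
(s=3,f=7) a[fast]=4≠a[slow]=3 write a[4]=4 → slow++,fast++
(s=4,f=8) a[fast]=5≠a[slow]=4 write a[5]=5 → slow++,fast++
(s=5,f=9) a[fast]=8≠a[slow]=5 write a[6]=8 → slow++,fast++
(s=6,f=10) a[fast]=9≠a[slow]=8 write a[7]=9 → slow++,fast++
(s=7,f=11) a[fast]=10≠a[slow]=9 write a[8]=10 → slow++,fast++
(s=8,f=12) a[fast]=13≠a[slow]=10 write a[9]=13 → slow++,fast++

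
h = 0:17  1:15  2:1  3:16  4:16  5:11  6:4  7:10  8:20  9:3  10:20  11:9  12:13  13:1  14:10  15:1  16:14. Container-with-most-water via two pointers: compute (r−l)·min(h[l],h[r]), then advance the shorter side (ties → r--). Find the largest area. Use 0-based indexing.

max area = 224

l=0 r=16: min(17,14)*16=224 best=224 *, r--
l=0 r=15: min(17,1)*15=15 best=224, r--
l=0 r=14: min(17,10)*14=140 best=224, r--
l=0 r=13: min(17,1)*13=13 best=224, r--
l=0 r=12: min(17,13)*12=156 best=224, r--
l=0 r=11: min(17,9)*11=99 best=224, r--
l=0 r=10: min(17,20)*10=170 best=224, l++
l=1 r=10: min(15,20)*9=135 best=224, l++
l=2 r=10: min(1,20)*8=8 best=224, l++
l=3 r=10: min(16,20)*7=112 best=224, l++
l=4 r=10: min(16,20)*6=96 best=224, l++
l=5 r=10: min(11,20)*5=55 best=224, l++
l=6 r=10: min(4,20)*4=16 best=224, l++
l=7 r=10: min(10,20)*3=30 best=224, l++
l=8 r=10: min(20,20)*2=40 best=224, r--
l=8 r=9: min(20,3)*1=3 best=224, r--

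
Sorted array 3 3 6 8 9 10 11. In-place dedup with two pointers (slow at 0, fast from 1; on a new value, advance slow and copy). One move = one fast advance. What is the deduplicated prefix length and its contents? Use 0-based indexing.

slow=0 fast=1: a[fast]=3=a[slow] dup, fast++
slow=0 fast=2: a[fast]=6≠a[slow]=3 write a[1]=6, slow++,fast++
slow=1 fast=3: a[fast]=8≠a[slow]=6 write a[2]=8, slow++,fast++
slow=2 fast=4: a[fast]=9≠a[slow]=8 write a[3]=9, slow++,fast++
slow=3 fast=5: a[fast]=10≠a[slow]=9 write a[4]=10, slow++,fast++
slow=4 fast=6: a[fast]=11≠a[slow]=10 write a[5]=11, slow++,fast++

length 6; prefix = [3, 6, 8, 9, 10, 11]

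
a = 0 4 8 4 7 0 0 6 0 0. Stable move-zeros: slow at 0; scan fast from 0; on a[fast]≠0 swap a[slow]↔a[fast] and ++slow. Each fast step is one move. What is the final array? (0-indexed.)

slow=0 fast=0: a[fast]=0, fast++
slow=0 fast=1: a[fast]=4≠0 swap→a[0]=4, slow++,fast++
slow=1 fast=2: a[fast]=8≠0 swap→a[1]=8, slow++,fast++
slow=2 fast=3: a[fast]=4≠0 swap→a[2]=4, slow++,fast++
slow=3 fast=4: a[fast]=7≠0 swap→a[3]=7, slow++,fast++
slow=4 fast=5: a[fast]=0, fast++
slow=4 fast=6: a[fast]=0, fast++
slow=4 fast=7: a[fast]=6≠0 swap→a[4]=6, slow++,fast++
slow=5 fast=8: a[fast]=0, fast++
slow=5 fast=9: a[fast]=0, fast++

[4, 8, 4, 7, 6, 0, 0, 0, 0, 0]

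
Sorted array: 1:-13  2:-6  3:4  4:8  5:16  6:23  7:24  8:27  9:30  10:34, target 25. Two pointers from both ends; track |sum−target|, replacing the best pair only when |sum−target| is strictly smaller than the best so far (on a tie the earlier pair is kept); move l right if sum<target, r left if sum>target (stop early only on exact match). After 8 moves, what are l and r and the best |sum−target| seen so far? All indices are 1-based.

l=1 r=10: -13+34=21 d=4 *, l++
l=2 r=10: -6+34=28 d=3 *, r--
l=2 r=9: -6+30=24 d=1 *, l++
l=3 r=9: 4+30=34 d=9, r--
l=3 r=8: 4+27=31 d=6, r--
l=3 r=7: 4+24=28 d=3, r--
l=3 r=6: 4+23=27 d=2, r--
l=3 r=5: 4+16=20 d=5, l++

l=4, r=5, best |Δ|=1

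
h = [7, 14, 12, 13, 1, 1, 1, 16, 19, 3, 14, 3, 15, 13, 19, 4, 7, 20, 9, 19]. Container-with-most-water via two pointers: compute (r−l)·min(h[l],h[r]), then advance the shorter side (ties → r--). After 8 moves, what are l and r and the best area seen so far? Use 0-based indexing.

l=0 r=19: min(7,19)*19=133 best=133 *, l++
l=1 r=19: min(14,19)*18=252 best=252 *, l++
l=2 r=19: min(12,19)*17=204 best=252, l++
l=3 r=19: min(13,19)*16=208 best=252, l++
l=4 r=19: min(1,19)*15=15 best=252, l++
l=5 r=19: min(1,19)*14=14 best=252, l++
l=6 r=19: min(1,19)*13=13 best=252, l++
l=7 r=19: min(16,19)*12=192 best=252, l++

l=8, r=19, best area=252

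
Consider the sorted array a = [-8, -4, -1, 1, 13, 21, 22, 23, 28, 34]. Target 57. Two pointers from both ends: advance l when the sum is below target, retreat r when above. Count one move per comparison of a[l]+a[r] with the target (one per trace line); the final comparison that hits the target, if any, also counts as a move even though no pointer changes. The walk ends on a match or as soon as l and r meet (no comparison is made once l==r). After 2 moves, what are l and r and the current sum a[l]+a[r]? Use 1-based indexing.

l=3, r=10, sum=33

[1,10] -8+34=26 <57 → l++
[2,10] -4+34=30 <57 → l++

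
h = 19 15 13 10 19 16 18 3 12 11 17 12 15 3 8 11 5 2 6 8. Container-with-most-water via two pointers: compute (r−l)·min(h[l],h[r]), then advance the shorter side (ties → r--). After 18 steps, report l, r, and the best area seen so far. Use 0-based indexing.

l=0 r=19: min(19,8)*19=152 best=152 *, r--
l=0 r=18: min(19,6)*18=108 best=152, r--
l=0 r=17: min(19,2)*17=34 best=152, r--
l=0 r=16: min(19,5)*16=80 best=152, r--
l=0 r=15: min(19,11)*15=165 best=165 *, r--
l=0 r=14: min(19,8)*14=112 best=165, r--
l=0 r=13: min(19,3)*13=39 best=165, r--
l=0 r=12: min(19,15)*12=180 best=180 *, r--
l=0 r=11: min(19,12)*11=132 best=180, r--
l=0 r=10: min(19,17)*10=170 best=180, r--
l=0 r=9: min(19,11)*9=99 best=180, r--
l=0 r=8: min(19,12)*8=96 best=180, r--
l=0 r=7: min(19,3)*7=21 best=180, r--
l=0 r=6: min(19,18)*6=108 best=180, r--
l=0 r=5: min(19,16)*5=80 best=180, r--
l=0 r=4: min(19,19)*4=76 best=180, r--
l=0 r=3: min(19,10)*3=30 best=180, r--
l=0 r=2: min(19,13)*2=26 best=180, r--

l=0, r=1, best area=180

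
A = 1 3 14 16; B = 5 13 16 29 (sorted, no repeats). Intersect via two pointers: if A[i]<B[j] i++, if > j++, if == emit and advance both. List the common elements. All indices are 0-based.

[i=0,j=0] 1<5 → i++
[i=1,j=0] 3<5 → i++
[i=2,j=0] 14>5 → j++
[i=2,j=1] 14>13 → j++
[i=2,j=2] 14<16 → i++
[i=3,j=2] 16==16 emit → i++,j++

intersection = [16]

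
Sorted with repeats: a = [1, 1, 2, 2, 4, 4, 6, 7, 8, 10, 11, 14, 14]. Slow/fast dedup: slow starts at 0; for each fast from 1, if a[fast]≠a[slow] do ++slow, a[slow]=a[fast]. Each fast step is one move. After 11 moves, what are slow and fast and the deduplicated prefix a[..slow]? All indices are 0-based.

slow=8, fast=12, prefix=[1, 2, 4, 6, 7, 8, 10, 11, 14]

(s=0,f=1) a[fast]=1=a[slow] dup → fast++
(s=0,f=2) a[fast]=2≠a[slow]=1 write a[1]=2 → slow++,fast++
(s=1,f=3) a[fast]=2=a[slow] dup → fast++
(s=1,f=4) a[fast]=4≠a[slow]=2 write a[2]=4 → slow++,fast++
(s=2,f=5) a[fast]=4=a[slow] dup → fast++
(s=2,f=6) a[fast]=6≠a[slow]=4 write a[3]=6 → slow++,fast++
(s=3,f=7) a[fast]=7≠a[slow]=6 write a[4]=7 → slow++,fast++
(s=4,f=8) a[fast]=8≠a[slow]=7 write a[5]=8 → slow++,fast++
(s=5,f=9) a[fast]=10≠a[slow]=8 write a[6]=10 → slow++,fast++
(s=6,f=10) a[fast]=11≠a[slow]=10 write a[7]=11 → slow++,fast++
(s=7,f=11) a[fast]=14≠a[slow]=11 write a[8]=14 → slow++,fast++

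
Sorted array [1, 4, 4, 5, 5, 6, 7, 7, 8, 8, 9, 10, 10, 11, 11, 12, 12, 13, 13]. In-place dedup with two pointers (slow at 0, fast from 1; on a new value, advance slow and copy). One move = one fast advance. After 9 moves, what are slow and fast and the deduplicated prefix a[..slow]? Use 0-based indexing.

(s=0,f=1) a[fast]=4≠a[slow]=1 write a[1]=4 → slow++,fast++
(s=1,f=2) a[fast]=4=a[slow] dup → fast++
(s=1,f=3) a[fast]=5≠a[slow]=4 write a[2]=5 → slow++,fast++
(s=2,f=4) a[fast]=5=a[slow] dup → fast++
(s=2,f=5) a[fast]=6≠a[slow]=5 write a[3]=6 → slow++,fast++
(s=3,f=6) a[fast]=7≠a[slow]=6 write a[4]=7 → slow++,fast++
(s=4,f=7) a[fast]=7=a[slow] dup → fast++
(s=4,f=8) a[fast]=8≠a[slow]=7 write a[5]=8 → slow++,fast++
(s=5,f=9) a[fast]=8=a[slow] dup → fast++

slow=5, fast=10, prefix=[1, 4, 5, 6, 7, 8]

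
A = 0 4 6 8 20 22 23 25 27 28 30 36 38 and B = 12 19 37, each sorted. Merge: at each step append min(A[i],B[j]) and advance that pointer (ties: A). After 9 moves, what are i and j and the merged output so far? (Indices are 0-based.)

i=7, j=2, merged so far=[0, 4, 6, 8, 12, 19, 20, 22, 23]

i=0 j=0: A[i]=0<=B[j]=12 take 0, i++
i=1 j=0: A[i]=4<=B[j]=12 take 4, i++
i=2 j=0: A[i]=6<=B[j]=12 take 6, i++
i=3 j=0: A[i]=8<=B[j]=12 take 8, i++
i=4 j=0: A[i]=20>B[j]=12 take 12, j++
i=4 j=1: A[i]=20>B[j]=19 take 19, j++
i=4 j=2: A[i]=20<=B[j]=37 take 20, i++
i=5 j=2: A[i]=22<=B[j]=37 take 22, i++
i=6 j=2: A[i]=23<=B[j]=37 take 23, i++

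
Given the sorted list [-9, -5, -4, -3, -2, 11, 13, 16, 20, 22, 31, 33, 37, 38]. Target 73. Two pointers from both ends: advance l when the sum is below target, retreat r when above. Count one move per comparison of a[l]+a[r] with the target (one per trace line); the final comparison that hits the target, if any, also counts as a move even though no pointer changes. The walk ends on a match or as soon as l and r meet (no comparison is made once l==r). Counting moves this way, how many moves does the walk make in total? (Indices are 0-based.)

13 moves

[0,13] -9+38=29 <73 → l++
[1,13] -5+38=33 <73 → l++
[2,13] -4+38=34 <73 → l++
[3,13] -3+38=35 <73 → l++
[4,13] -2+38=36 <73 → l++
[5,13] 11+38=49 <73 → l++
[6,13] 13+38=51 <73 → l++
[7,13] 16+38=54 <73 → l++
[8,13] 20+38=58 <73 → l++
[9,13] 22+38=60 <73 → l++
[10,13] 31+38=69 <73 → l++
[11,13] 33+38=71 <73 → l++
[12,13] 37+38=75 >73 → r--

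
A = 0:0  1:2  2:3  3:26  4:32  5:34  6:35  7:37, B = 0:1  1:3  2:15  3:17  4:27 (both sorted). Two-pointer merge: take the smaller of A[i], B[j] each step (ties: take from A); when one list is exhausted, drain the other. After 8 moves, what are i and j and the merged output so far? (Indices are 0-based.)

i=4, j=4, merged so far=[0, 1, 2, 3, 3, 15, 17, 26]

[i=0,j=0] A[i]=0<=B[j]=1 take 0 → i++
[i=1,j=0] A[i]=2>B[j]=1 take 1 → j++
[i=1,j=1] A[i]=2<=B[j]=3 take 2 → i++
[i=2,j=1] A[i]=3<=B[j]=3 take 3 → i++
[i=3,j=1] A[i]=26>B[j]=3 take 3 → j++
[i=3,j=2] A[i]=26>B[j]=15 take 15 → j++
[i=3,j=3] A[i]=26>B[j]=17 take 17 → j++
[i=3,j=4] A[i]=26<=B[j]=27 take 26 → i++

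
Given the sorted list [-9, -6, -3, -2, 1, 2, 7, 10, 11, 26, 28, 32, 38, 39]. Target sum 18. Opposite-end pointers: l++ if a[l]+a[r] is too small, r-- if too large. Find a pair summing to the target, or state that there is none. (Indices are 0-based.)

(7, 11)

[0,13] -9+39=30 >18 → r--
[0,12] -9+38=29 >18 → r--
[0,11] -9+32=23 >18 → r--
[0,10] -9+28=19 >18 → r--
[0,9] -9+26=17 <18 → l++
[1,9] -6+26=20 >18 → r--
[1,8] -6+11=5 <18 → l++
[2,8] -3+11=8 <18 → l++
[3,8] -2+11=9 <18 → l++
[4,8] 1+11=12 <18 → l++
[5,8] 2+11=13 <18 → l++
[6,8] 7+11=18 → found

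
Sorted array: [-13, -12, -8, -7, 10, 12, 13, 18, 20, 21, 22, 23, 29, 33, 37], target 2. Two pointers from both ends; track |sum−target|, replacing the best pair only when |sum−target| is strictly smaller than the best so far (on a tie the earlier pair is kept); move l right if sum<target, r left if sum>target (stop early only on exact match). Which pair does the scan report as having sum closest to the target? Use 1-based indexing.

pair (-8, 10) with sum 2 (|Δ|=0)

[1,15] -13+37=24 d=22 * → r--
[1,14] -13+33=20 d=18 * → r--
[1,13] -13+29=16 d=14 * → r--
[1,12] -13+23=10 d=8 * → r--
[1,11] -13+22=9 d=7 * → r--
[1,10] -13+21=8 d=6 * → r--
[1,9] -13+20=7 d=5 * → r--
[1,8] -13+18=5 d=3 * → r--
[1,7] -13+13=0 d=2 * → l++
[2,7] -12+13=1 d=1 * → l++
[3,7] -8+13=5 d=3 → r--
[3,6] -8+12=4 d=2 → r--
[3,5] -8+10=2 d=0 * → stop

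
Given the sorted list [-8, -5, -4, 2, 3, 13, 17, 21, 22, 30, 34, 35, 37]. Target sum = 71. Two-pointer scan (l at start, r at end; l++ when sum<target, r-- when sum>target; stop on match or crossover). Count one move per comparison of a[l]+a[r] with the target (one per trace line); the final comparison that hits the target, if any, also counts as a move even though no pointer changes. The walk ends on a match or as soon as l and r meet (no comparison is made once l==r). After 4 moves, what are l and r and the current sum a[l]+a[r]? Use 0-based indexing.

l=4, r=12, sum=40

[0,12] -8+37=29 <71 → l++
[1,12] -5+37=32 <71 → l++
[2,12] -4+37=33 <71 → l++
[3,12] 2+37=39 <71 → l++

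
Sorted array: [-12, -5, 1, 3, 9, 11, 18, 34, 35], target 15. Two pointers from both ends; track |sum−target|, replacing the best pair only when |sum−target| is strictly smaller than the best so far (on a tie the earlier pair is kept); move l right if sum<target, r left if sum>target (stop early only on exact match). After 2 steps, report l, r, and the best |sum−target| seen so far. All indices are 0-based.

l=0, r=6, best |Δ|=7

l=0 r=8: -12+35=23 d=8 *, r--
l=0 r=7: -12+34=22 d=7 *, r--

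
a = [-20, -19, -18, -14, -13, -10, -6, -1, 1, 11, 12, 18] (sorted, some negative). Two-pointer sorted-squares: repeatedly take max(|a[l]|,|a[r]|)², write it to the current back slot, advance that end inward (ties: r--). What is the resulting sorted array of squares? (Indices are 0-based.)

l=0 r=11: |-20|>|18| out[11]=400, l++
l=1 r=11: |-19|>|18| out[10]=361, l++
l=2 r=11: |-18|<=|18| out[9]=324, r--
l=2 r=10: |-18|>|12| out[8]=324, l++
l=3 r=10: |-14|>|12| out[7]=196, l++
l=4 r=10: |-13|>|12| out[6]=169, l++
l=5 r=10: |-10|<=|12| out[5]=144, r--
l=5 r=9: |-10|<=|11| out[4]=121, r--
l=5 r=8: |-10|>|1| out[3]=100, l++
l=6 r=8: |-6|>|1| out[2]=36, l++
l=7 r=8: |-1|<=|1| out[1]=1, r--
l=7 r=7: |-1|<=|-1| out[0]=1, r--

[1, 1, 36, 100, 121, 144, 169, 196, 324, 324, 361, 400]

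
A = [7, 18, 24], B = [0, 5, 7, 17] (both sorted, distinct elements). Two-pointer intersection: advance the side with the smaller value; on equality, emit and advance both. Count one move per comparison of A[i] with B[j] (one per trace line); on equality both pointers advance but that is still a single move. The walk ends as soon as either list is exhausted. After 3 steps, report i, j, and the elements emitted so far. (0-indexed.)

i=1, j=3, emitted=[7]

[i=0,j=0] 7>0 → j++
[i=0,j=1] 7>5 → j++
[i=0,j=2] 7==7 emit → i++,j++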